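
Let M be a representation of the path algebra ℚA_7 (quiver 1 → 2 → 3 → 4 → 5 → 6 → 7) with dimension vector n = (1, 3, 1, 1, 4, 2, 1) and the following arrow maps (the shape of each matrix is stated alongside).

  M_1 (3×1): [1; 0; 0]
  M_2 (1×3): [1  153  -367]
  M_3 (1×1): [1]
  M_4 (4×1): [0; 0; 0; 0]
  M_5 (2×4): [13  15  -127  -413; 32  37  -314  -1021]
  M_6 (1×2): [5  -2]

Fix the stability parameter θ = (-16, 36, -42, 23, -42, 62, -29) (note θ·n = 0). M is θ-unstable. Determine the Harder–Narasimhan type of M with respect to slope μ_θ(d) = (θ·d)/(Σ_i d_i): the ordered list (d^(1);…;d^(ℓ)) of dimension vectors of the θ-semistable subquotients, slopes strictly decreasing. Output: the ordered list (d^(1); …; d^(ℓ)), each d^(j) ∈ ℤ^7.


Via rank(M_{q-1}∘⋯∘M_p): M ≅ I[1,4], I[2,2]^2, I[5,5]^2, I[5,6], I[5,7].
μ_θ-semistable layers: μ^(1)=62; μ^(2)=36; μ^(3)=23; μ^(4)=33/2; μ^(5)=-3; μ^(6)=-16; μ^(7)=-42

((0, 0, 0, 0, 0, 1, 0); (0, 2, 0, 0, 0, 0, 0); (0, 0, 0, 1, 0, 0, 0); (0, 0, 0, 0, 0, 1, 1); (0, 1, 1, 0, 0, 0, 0); (1, 0, 0, 0, 0, 0, 0); (0, 0, 0, 0, 4, 0, 0))


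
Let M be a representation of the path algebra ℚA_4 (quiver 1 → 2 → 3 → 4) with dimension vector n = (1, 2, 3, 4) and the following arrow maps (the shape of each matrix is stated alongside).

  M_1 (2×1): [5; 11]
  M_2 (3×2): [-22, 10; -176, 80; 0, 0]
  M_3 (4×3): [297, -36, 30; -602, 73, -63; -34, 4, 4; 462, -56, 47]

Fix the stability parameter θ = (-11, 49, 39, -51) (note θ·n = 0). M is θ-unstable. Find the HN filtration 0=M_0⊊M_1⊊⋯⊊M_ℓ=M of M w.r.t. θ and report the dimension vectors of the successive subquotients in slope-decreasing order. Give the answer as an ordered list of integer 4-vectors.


Via rank(M_{q-1}∘⋯∘M_p): M ≅ I[1,2], I[2,4], I[3,4]^2, I[4,4].
μ_θ-semistable layers: μ^(1)=49; μ^(2)=37/3; μ^(3)=-6; μ^(4)=-11; μ^(5)=-51

((0, 1, 0, 0); (0, 1, 1, 1); (0, 0, 2, 2); (1, 0, 0, 0); (0, 0, 0, 1))


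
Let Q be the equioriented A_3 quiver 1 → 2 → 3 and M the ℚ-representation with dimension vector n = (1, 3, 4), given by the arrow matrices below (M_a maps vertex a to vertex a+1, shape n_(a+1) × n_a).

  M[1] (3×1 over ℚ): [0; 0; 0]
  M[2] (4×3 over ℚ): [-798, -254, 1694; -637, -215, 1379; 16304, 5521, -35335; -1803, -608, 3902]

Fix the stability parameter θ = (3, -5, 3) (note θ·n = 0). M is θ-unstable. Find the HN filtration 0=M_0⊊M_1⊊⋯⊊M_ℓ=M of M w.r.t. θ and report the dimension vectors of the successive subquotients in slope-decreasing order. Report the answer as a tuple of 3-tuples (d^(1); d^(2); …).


Barcode: M ≅ I[1,1], I[2,2], I[2,3]^2, I[3,3]^2. HN layers by μ_θ (2 steps, strictly decreasing):
  μ^(1)=3; μ^(2)=-5

((1, 0, 4); (0, 3, 0))


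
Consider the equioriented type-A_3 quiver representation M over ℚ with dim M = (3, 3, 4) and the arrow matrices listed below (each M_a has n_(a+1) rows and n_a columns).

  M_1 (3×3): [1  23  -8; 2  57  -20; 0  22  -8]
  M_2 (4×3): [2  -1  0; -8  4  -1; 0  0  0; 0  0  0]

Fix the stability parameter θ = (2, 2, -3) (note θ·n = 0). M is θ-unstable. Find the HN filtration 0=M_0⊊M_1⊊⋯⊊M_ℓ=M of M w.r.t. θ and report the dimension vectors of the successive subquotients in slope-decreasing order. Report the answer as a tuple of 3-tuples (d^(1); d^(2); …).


Via rank(M_{q-1}∘⋯∘M_p): M ≅ I[1,1], I[1,2], I[1,3], I[2,3], I[3,3]^2.
μ_θ-semistable layers: μ^(1)=2; μ^(2)=1/3; μ^(3)=-1/2; μ^(4)=-3

((2, 1, 0); (1, 1, 1); (0, 1, 1); (0, 0, 2))


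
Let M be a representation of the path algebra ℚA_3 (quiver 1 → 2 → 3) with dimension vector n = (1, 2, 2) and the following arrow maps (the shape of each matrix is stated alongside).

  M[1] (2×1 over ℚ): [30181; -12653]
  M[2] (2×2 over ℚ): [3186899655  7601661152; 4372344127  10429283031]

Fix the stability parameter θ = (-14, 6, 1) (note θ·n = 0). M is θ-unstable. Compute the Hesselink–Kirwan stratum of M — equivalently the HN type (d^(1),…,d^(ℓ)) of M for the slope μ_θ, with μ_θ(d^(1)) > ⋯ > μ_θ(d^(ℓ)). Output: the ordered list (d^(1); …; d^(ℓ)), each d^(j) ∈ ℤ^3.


Via rank(M_{q-1}∘⋯∘M_p): M ≅ I[1,3], I[2,3].
μ_θ-semistable layers: μ^(1)=7/2; μ^(2)=-14

((0, 2, 2); (1, 0, 0))


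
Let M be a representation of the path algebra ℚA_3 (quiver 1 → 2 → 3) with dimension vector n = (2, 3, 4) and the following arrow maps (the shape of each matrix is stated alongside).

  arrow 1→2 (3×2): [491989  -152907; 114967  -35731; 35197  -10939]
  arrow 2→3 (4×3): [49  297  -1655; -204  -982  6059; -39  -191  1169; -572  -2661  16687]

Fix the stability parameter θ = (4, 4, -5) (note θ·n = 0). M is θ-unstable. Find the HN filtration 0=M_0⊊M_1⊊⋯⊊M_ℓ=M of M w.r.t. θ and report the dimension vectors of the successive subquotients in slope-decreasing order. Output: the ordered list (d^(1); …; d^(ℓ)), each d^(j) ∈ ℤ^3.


Barcode: M ≅ I[1,3]^2, I[2,3], I[3,3]. HN layers by μ_θ (3 steps, strictly decreasing):
  μ^(1)=1; μ^(2)=-1/2; μ^(3)=-5

((2, 2, 2); (0, 1, 1); (0, 0, 1))


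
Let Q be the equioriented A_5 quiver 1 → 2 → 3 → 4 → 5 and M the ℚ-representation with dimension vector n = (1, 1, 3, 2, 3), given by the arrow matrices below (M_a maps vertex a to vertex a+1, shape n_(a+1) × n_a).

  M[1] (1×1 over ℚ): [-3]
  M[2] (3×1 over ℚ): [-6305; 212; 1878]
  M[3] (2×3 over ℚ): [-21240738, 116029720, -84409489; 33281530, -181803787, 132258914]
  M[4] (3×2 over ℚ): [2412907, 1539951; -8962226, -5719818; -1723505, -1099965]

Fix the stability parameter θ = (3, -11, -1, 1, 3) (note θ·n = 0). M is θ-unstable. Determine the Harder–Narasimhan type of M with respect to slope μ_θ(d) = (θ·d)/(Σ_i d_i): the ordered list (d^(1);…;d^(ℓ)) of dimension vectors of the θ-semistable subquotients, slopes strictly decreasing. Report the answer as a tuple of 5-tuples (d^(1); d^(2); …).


Interval decomposition of M: I[1,5], I[3,3], I[3,4], I[5,5]^2.
HN type (ℓ=4): μ^(1)=3; μ^(2)=1; μ^(3)=-1; μ^(4)=-4

((0, 0, 0, 0, 3); (0, 0, 0, 2, 0); (0, 0, 3, 0, 0); (1, 1, 0, 0, 0))


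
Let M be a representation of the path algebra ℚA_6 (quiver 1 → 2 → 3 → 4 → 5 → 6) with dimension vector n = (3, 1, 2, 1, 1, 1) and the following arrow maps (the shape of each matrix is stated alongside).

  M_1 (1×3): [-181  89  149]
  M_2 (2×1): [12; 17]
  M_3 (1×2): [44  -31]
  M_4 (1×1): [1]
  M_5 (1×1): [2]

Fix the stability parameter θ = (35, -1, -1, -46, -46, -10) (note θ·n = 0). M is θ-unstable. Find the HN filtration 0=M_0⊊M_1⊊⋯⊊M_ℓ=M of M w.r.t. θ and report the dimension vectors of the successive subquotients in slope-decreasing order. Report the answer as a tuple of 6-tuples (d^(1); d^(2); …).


Interval decomposition of M: I[1,1]^2, I[1,6], I[3,3].
HN type (ℓ=4): μ^(1)=35; μ^(2)=-1; μ^(3)=-10; μ^(4)=-59/5

((2, 0, 0, 0, 0, 0); (0, 0, 1, 0, 0, 0); (0, 0, 0, 0, 0, 1); (1, 1, 1, 1, 1, 0))


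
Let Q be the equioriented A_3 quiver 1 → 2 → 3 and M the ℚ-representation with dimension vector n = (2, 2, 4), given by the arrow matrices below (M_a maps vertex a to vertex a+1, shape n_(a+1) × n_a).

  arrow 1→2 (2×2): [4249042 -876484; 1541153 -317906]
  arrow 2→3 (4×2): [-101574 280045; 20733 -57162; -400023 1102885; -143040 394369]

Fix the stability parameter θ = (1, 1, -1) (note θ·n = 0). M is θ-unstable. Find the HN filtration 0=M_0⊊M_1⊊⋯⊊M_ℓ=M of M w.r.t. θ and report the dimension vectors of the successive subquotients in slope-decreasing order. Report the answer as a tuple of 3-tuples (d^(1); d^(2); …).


Interval decomposition of M: I[1,1], I[1,3], I[2,3], I[3,3]^2.
HN type (ℓ=4): μ^(1)=1; μ^(2)=1/3; μ^(3)=0; μ^(4)=-1

((1, 0, 0); (1, 1, 1); (0, 1, 1); (0, 0, 2))


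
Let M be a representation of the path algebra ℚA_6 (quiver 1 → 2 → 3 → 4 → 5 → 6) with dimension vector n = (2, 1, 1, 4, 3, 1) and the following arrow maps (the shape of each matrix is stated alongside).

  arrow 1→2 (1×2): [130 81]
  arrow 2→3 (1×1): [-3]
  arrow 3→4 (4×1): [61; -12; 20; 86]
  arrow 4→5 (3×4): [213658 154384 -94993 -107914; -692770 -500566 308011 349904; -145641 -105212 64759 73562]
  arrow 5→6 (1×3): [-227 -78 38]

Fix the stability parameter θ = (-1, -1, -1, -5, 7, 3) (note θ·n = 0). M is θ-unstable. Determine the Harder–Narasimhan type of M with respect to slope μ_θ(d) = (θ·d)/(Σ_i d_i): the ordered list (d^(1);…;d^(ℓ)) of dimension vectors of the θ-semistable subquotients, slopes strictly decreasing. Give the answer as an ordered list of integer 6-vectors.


Interval decomposition of M: I[1,1], I[1,5], I[4,4], I[4,5], I[4,6].
HN type (ℓ=5): μ^(1)=7; μ^(2)=5; μ^(3)=-1; μ^(4)=-2; μ^(5)=-5

((0, 0, 0, 0, 2, 0); (0, 0, 0, 0, 1, 1); (1, 0, 0, 0, 0, 0); (1, 1, 1, 1, 0, 0); (0, 0, 0, 3, 0, 0))


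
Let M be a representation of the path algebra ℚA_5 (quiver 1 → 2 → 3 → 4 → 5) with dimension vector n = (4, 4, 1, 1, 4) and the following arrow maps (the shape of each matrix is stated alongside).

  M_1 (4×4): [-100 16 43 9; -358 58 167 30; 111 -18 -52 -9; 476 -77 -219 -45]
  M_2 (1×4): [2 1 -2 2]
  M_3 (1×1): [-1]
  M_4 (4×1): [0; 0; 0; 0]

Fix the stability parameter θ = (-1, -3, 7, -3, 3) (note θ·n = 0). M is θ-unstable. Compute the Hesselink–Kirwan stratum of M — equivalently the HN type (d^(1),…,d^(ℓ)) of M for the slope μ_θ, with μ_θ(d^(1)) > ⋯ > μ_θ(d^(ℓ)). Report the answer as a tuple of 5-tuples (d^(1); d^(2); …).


Interval decomposition of M: I[1,2]^3, I[1,4], I[5,5]^4.
HN type (ℓ=3): μ^(1)=3; μ^(2)=2; μ^(3)=-2

((0, 0, 0, 0, 4); (0, 0, 1, 1, 0); (4, 4, 0, 0, 0))


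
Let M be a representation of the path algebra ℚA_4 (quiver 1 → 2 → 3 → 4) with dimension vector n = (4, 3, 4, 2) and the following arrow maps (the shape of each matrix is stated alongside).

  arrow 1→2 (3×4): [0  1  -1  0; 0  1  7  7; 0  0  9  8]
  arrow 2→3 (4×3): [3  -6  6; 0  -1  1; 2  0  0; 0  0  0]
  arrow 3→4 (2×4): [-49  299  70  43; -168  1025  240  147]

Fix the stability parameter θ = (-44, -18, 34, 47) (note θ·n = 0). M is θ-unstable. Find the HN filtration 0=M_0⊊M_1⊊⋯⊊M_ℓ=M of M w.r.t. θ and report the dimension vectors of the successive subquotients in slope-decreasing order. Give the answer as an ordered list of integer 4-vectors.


Barcode: M ≅ I[1,1], I[1,2], I[1,4]^2, I[3,3]^2. HN layers by μ_θ (4 steps, strictly decreasing):
  μ^(1)=47; μ^(2)=34; μ^(3)=-18; μ^(4)=-44

((0, 0, 0, 2); (0, 0, 4, 0); (0, 3, 0, 0); (4, 0, 0, 0))


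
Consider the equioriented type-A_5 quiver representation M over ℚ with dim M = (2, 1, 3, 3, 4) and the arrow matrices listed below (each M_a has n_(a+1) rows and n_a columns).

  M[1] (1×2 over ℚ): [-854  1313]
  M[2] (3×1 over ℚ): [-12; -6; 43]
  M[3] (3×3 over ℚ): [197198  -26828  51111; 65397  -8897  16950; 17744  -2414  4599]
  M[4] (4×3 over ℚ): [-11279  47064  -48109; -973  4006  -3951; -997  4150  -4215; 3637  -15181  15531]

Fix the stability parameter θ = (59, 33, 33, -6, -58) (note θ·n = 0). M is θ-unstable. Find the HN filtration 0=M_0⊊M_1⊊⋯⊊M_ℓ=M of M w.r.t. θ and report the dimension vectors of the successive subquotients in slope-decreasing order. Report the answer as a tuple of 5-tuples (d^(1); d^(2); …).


Interval decomposition of M: I[1,1], I[1,4], I[3,3], I[3,5], I[4,5], I[5,5]^2.
HN type (ℓ=6): μ^(1)=59; μ^(2)=33; μ^(3)=119/4; μ^(4)=-31/3; μ^(5)=-32; μ^(6)=-58

((1, 0, 0, 0, 0); (0, 0, 1, 0, 0); (1, 1, 1, 1, 0); (0, 0, 1, 1, 1); (0, 0, 0, 1, 1); (0, 0, 0, 0, 2))


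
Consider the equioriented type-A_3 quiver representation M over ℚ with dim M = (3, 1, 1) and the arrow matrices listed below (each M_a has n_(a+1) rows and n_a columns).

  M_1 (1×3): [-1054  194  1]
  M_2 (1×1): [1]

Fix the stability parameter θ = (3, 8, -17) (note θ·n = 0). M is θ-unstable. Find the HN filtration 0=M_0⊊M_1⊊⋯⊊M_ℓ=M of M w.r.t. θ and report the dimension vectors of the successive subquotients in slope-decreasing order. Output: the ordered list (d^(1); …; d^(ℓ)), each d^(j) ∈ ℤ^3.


Interval decomposition of M: I[1,1]^2, I[1,3].
HN type (ℓ=2): μ^(1)=3; μ^(2)=-2

((2, 0, 0); (1, 1, 1))


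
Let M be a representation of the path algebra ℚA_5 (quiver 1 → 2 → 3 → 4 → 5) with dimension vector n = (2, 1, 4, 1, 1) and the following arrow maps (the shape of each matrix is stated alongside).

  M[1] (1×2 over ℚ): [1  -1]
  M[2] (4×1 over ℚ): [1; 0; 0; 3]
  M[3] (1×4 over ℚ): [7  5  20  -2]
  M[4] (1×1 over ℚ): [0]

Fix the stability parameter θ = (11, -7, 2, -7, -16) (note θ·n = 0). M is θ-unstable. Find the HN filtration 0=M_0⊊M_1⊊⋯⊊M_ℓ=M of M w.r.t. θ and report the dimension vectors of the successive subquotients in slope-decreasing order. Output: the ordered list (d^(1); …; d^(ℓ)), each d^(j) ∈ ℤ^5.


Barcode: M ≅ I[1,1], I[1,4], I[3,3]^3, I[5,5]. HN layers by μ_θ (4 steps, strictly decreasing):
  μ^(1)=11; μ^(2)=2; μ^(3)=-1/4; μ^(4)=-16

((1, 0, 0, 0, 0); (0, 0, 3, 0, 0); (1, 1, 1, 1, 0); (0, 0, 0, 0, 1))


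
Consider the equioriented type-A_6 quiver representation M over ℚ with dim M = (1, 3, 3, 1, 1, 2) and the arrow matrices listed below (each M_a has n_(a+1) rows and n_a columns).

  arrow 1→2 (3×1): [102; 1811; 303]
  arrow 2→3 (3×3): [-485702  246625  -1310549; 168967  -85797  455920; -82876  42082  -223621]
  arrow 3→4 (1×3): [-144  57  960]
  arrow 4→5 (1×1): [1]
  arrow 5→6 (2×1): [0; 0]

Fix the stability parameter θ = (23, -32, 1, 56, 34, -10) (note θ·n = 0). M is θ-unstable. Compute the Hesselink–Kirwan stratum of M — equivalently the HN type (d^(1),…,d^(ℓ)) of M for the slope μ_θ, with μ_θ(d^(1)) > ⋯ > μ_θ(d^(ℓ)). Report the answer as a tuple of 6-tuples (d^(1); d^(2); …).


Barcode: M ≅ I[1,5], I[2,3]^2, I[6,6]^2. HN layers by μ_θ (5 steps, strictly decreasing):
  μ^(1)=45; μ^(2)=1; μ^(3)=-9/2; μ^(4)=-10; μ^(5)=-32

((0, 0, 0, 1, 1, 0); (0, 0, 3, 0, 0, 0); (1, 1, 0, 0, 0, 0); (0, 0, 0, 0, 0, 2); (0, 2, 0, 0, 0, 0))


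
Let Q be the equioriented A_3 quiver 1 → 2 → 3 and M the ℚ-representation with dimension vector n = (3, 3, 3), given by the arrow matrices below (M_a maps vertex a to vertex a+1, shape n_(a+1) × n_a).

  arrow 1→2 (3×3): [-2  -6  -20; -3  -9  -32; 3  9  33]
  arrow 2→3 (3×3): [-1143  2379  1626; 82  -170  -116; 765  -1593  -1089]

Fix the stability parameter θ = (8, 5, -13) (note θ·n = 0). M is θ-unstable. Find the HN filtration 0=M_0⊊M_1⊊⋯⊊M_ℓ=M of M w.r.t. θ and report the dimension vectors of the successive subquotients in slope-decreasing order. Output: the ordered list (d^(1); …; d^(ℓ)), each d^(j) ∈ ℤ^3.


Interval decomposition of M: I[1,1], I[1,3]^2, I[2,2], I[3,3].
HN type (ℓ=4): μ^(1)=8; μ^(2)=5; μ^(3)=0; μ^(4)=-13

((1, 0, 0); (0, 1, 0); (2, 2, 2); (0, 0, 1))


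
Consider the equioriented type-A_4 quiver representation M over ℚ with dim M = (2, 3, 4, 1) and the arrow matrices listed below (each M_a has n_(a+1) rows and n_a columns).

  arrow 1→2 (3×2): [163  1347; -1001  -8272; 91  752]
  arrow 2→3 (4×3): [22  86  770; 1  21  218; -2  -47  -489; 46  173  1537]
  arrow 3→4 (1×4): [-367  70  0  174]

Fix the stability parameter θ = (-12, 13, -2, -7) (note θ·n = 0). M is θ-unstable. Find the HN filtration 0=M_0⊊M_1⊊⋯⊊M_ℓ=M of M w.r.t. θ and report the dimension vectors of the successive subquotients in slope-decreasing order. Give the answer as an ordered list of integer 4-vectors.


Interval decomposition of M: I[1,3], I[1,4], I[2,3], I[3,3].
HN type (ℓ=4): μ^(1)=11/2; μ^(2)=4/3; μ^(3)=-2; μ^(4)=-12

((0, 2, 2, 0); (0, 1, 1, 1); (0, 0, 1, 0); (2, 0, 0, 0))


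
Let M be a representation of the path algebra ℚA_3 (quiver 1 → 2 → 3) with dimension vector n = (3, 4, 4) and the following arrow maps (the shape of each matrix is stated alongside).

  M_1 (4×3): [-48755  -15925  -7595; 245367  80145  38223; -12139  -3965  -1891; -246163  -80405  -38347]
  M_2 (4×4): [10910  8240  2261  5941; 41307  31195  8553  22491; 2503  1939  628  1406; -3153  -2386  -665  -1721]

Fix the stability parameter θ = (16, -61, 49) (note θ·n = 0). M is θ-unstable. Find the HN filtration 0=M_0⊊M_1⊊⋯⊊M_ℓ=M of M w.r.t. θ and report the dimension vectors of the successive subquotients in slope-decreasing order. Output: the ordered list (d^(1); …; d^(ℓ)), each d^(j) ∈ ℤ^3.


Barcode: M ≅ I[1,1]^2, I[1,3], I[2,2], I[2,3]^2, I[3,3]. HN layers by μ_θ (4 steps, strictly decreasing):
  μ^(1)=49; μ^(2)=16; μ^(3)=-45/2; μ^(4)=-61

((0, 0, 4); (2, 0, 0); (1, 1, 0); (0, 3, 0))


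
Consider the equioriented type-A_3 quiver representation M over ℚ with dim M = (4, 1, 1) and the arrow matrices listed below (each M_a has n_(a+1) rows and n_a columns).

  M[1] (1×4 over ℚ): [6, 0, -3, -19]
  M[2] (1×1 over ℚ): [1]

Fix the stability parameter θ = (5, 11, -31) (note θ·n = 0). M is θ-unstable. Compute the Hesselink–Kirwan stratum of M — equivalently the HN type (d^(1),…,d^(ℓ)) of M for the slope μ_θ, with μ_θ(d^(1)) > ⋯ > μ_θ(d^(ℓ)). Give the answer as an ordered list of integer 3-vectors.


Interval decomposition of M: I[1,1]^3, I[1,3].
HN type (ℓ=2): μ^(1)=5; μ^(2)=-5

((3, 0, 0); (1, 1, 1))


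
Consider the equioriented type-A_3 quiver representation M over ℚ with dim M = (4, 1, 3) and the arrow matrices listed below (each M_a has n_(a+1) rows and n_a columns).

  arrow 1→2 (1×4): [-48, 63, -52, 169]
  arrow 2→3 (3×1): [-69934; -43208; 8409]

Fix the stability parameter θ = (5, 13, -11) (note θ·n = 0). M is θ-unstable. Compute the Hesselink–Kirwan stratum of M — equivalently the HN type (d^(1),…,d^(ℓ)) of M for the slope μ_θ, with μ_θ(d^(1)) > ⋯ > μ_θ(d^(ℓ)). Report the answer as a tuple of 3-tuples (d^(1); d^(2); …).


Barcode: M ≅ I[1,1]^3, I[1,3], I[3,3]^2. HN layers by μ_θ (3 steps, strictly decreasing):
  μ^(1)=5; μ^(2)=7/3; μ^(3)=-11

((3, 0, 0); (1, 1, 1); (0, 0, 2))


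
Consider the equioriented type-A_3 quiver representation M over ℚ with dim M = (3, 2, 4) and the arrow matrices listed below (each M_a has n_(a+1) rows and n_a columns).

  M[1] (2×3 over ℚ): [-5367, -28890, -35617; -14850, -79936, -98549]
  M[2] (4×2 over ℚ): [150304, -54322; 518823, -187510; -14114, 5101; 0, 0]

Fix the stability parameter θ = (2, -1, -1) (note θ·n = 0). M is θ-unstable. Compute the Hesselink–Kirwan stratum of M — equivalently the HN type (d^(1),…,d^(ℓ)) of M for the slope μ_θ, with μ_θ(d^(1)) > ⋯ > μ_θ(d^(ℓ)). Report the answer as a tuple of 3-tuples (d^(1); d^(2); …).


Interval decomposition of M: I[1,1], I[1,3]^2, I[3,3]^2.
HN type (ℓ=3): μ^(1)=2; μ^(2)=0; μ^(3)=-1

((1, 0, 0); (2, 2, 2); (0, 0, 2))


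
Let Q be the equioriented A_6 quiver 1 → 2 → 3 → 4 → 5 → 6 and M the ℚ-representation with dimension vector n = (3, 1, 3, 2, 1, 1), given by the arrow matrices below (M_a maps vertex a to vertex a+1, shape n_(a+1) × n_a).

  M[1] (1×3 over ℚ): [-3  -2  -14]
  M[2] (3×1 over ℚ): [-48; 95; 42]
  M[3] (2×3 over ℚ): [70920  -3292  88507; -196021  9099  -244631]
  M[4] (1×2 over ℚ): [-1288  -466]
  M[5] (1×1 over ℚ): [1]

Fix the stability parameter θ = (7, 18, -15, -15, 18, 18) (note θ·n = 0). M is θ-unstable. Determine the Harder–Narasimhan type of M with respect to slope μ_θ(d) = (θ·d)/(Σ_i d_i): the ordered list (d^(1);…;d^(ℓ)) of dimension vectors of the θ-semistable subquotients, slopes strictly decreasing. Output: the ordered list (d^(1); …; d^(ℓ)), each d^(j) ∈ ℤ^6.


Interval decomposition of M: I[1,1]^2, I[1,6], I[3,3], I[3,4].
HN type (ℓ=4): μ^(1)=18; μ^(2)=7; μ^(3)=-5/4; μ^(4)=-15

((0, 0, 0, 0, 1, 1); (2, 0, 0, 0, 0, 0); (1, 1, 1, 1, 0, 0); (0, 0, 2, 1, 0, 0))


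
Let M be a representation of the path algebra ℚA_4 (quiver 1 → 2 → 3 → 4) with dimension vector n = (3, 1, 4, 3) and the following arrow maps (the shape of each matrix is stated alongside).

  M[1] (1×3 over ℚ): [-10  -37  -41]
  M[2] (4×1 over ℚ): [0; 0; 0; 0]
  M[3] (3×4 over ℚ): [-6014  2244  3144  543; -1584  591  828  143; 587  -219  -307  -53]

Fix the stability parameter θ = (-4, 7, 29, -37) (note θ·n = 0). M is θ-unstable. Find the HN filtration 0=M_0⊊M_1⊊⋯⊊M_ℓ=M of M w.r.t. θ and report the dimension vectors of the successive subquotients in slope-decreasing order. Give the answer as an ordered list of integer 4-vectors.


Via rank(M_{q-1}∘⋯∘M_p): M ≅ I[1,1]^2, I[1,2], I[3,3], I[3,4]^3.
μ_θ-semistable layers: μ^(1)=29; μ^(2)=7; μ^(3)=-4

((0, 0, 1, 0); (0, 1, 0, 0); (3, 0, 3, 3))


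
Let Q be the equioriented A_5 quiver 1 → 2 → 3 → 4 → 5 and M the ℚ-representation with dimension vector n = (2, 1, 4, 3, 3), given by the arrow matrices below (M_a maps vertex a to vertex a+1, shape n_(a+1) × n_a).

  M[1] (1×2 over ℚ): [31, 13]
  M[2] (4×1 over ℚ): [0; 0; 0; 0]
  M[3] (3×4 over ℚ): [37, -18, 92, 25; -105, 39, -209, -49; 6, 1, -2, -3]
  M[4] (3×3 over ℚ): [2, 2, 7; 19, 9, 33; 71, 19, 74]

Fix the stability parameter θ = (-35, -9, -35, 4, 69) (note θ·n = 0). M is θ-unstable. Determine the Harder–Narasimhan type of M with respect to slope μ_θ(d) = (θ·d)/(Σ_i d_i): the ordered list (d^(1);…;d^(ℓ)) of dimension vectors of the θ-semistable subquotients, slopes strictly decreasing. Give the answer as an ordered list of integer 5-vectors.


Interval decomposition of M: I[1,1], I[1,2], I[3,3], I[3,5]^3.
HN type (ℓ=4): μ^(1)=69; μ^(2)=4; μ^(3)=-9; μ^(4)=-35

((0, 0, 0, 0, 3); (0, 0, 0, 3, 0); (0, 1, 0, 0, 0); (2, 0, 4, 0, 0))


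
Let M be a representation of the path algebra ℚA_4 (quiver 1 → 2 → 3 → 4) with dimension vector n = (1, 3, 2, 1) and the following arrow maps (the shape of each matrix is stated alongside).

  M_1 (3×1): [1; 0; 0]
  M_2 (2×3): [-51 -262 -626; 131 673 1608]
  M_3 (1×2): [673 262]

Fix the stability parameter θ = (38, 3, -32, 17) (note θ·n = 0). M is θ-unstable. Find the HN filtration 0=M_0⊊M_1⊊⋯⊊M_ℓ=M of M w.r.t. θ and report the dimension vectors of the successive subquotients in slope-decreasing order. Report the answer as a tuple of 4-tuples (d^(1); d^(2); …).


Interval decomposition of M: I[1,4], I[2,2], I[2,3].
HN type (ℓ=3): μ^(1)=17; μ^(2)=3; μ^(3)=-29/2

((0, 0, 0, 1); (1, 2, 1, 0); (0, 1, 1, 0))


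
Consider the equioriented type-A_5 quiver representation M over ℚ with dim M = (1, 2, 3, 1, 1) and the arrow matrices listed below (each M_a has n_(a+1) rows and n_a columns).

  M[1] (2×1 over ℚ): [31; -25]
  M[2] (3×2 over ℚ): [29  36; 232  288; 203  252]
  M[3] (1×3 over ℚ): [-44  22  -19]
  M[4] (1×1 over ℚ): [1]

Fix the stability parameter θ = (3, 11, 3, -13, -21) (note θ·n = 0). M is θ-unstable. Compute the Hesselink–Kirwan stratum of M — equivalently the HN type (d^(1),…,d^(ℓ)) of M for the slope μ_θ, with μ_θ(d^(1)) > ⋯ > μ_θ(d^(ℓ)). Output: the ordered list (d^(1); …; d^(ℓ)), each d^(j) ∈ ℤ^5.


Via rank(M_{q-1}∘⋯∘M_p): M ≅ I[1,5], I[2,2], I[3,3]^2.
μ_θ-semistable layers: μ^(1)=11; μ^(2)=3; μ^(3)=-17/5

((0, 1, 0, 0, 0); (0, 0, 2, 0, 0); (1, 1, 1, 1, 1))


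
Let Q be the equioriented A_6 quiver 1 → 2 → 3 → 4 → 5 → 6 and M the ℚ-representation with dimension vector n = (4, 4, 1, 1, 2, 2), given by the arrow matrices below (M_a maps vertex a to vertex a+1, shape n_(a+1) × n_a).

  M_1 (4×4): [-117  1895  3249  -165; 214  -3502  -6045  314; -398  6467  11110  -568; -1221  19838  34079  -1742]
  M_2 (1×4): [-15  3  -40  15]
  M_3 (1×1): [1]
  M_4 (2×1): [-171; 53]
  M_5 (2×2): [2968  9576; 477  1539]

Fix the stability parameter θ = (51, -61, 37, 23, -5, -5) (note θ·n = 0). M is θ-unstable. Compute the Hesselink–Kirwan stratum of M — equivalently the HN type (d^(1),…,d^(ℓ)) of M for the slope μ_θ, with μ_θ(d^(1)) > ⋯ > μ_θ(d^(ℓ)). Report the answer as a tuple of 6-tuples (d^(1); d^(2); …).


Barcode: M ≅ I[1,2]^3, I[1,5], I[5,6], I[6,6]. HN layers by μ_θ (2 steps, strictly decreasing):
  μ^(1)=55/3; μ^(2)=-5

((0, 0, 1, 1, 1, 0); (4, 4, 0, 0, 1, 2))


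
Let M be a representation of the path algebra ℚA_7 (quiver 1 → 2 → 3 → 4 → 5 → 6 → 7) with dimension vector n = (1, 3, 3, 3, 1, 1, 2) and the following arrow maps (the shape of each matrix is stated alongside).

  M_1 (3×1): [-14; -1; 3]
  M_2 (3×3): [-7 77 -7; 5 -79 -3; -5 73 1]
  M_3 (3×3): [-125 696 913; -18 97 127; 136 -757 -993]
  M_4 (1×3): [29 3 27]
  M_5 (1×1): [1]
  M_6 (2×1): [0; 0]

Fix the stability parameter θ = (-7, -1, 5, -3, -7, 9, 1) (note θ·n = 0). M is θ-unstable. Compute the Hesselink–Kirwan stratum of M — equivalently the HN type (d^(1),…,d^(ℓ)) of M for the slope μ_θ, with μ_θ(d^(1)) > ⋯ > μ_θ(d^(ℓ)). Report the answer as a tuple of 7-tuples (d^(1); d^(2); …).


Barcode: M ≅ I[1,2], I[2,4], I[2,6], I[3,3], I[4,4], I[7,7]^2. HN layers by μ_θ (7 steps, strictly decreasing):
  μ^(1)=9; μ^(2)=5; μ^(3)=1; μ^(4)=-1; μ^(5)=-3/2; μ^(6)=-3; μ^(7)=-7

((0, 0, 0, 0, 0, 1, 0); (0, 0, 1, 0, 0, 0, 0); (0, 0, 1, 1, 0, 0, 2); (0, 2, 0, 0, 0, 0, 0); (0, 1, 1, 1, 1, 0, 0); (0, 0, 0, 1, 0, 0, 0); (1, 0, 0, 0, 0, 0, 0))


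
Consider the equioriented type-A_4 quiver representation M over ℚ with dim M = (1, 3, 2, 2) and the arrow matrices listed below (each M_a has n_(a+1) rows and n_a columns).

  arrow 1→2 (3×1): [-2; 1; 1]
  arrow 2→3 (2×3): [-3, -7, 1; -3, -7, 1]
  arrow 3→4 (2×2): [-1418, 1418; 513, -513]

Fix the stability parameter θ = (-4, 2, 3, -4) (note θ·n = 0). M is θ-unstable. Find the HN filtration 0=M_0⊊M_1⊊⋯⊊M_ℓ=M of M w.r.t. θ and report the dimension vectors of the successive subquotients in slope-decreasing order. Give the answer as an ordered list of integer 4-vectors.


Barcode: M ≅ I[1,2], I[2,2], I[2,3], I[3,4], I[4,4]. HN layers by μ_θ (4 steps, strictly decreasing):
  μ^(1)=3; μ^(2)=2; μ^(3)=-1/2; μ^(4)=-4

((0, 0, 1, 0); (0, 3, 0, 0); (0, 0, 1, 1); (1, 0, 0, 1))


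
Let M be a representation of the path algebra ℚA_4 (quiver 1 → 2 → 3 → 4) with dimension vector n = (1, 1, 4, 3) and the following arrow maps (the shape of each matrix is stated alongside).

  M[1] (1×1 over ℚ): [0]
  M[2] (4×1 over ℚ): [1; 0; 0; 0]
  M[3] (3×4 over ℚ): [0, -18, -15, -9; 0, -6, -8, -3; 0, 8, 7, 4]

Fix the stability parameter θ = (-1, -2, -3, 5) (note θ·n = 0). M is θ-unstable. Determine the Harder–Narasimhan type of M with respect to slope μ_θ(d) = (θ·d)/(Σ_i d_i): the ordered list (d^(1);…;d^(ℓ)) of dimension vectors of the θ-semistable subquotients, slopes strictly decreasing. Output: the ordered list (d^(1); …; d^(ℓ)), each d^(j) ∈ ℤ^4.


Interval decomposition of M: I[1,1], I[2,3], I[3,3], I[3,4]^2, I[4,4].
HN type (ℓ=4): μ^(1)=5; μ^(2)=-1; μ^(3)=-5/2; μ^(4)=-3

((0, 0, 0, 3); (1, 0, 0, 0); (0, 1, 1, 0); (0, 0, 3, 0))


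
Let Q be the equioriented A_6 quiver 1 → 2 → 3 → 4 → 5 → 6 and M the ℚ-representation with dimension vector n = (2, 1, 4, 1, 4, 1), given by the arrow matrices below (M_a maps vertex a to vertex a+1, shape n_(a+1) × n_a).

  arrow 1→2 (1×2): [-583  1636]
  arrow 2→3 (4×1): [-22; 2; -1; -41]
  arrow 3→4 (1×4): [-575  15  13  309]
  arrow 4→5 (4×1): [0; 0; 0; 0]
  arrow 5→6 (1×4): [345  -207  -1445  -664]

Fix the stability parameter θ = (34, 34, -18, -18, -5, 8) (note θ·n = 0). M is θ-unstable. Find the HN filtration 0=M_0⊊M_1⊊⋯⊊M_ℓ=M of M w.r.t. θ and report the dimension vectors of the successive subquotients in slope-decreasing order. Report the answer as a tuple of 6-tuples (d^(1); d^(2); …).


Barcode: M ≅ I[1,1], I[1,4], I[3,3]^3, I[5,5]^3, I[5,6]. HN layers by μ_θ (4 steps, strictly decreasing):
  μ^(1)=34; μ^(2)=8; μ^(3)=-5; μ^(4)=-18

((1, 0, 0, 0, 0, 0); (1, 1, 1, 1, 0, 1); (0, 0, 0, 0, 4, 0); (0, 0, 3, 0, 0, 0))


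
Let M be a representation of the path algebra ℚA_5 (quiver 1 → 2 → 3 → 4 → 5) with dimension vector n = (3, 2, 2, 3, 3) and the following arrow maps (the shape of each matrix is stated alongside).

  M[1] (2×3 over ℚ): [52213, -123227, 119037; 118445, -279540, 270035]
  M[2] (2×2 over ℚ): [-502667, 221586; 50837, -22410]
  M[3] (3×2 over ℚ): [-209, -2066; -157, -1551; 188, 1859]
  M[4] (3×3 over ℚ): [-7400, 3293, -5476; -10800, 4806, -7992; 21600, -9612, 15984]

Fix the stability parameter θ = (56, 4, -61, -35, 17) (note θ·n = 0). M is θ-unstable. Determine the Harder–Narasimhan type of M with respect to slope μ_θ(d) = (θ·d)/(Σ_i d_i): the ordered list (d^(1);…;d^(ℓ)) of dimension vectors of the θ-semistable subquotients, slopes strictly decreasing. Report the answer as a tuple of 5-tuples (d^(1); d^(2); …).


Interval decomposition of M: I[1,1], I[1,4], I[1,5], I[4,4], I[5,5]^2.
HN type (ℓ=4): μ^(1)=56; μ^(2)=17; μ^(3)=-9; μ^(4)=-35

((1, 0, 0, 0, 0); (0, 0, 0, 0, 3); (2, 2, 2, 2, 0); (0, 0, 0, 1, 0))


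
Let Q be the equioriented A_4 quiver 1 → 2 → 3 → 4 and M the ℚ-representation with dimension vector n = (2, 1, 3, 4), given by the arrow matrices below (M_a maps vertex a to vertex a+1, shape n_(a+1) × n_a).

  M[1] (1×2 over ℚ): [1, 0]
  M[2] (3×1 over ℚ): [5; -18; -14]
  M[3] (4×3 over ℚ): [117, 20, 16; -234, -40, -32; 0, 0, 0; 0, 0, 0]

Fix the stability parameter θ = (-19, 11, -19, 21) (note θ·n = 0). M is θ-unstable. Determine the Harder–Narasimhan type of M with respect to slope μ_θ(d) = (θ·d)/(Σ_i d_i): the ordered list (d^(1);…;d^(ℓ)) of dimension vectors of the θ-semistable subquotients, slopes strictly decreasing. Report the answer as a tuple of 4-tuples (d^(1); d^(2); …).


Barcode: M ≅ I[1,1], I[1,4], I[3,3]^2, I[4,4]^3. HN layers by μ_θ (3 steps, strictly decreasing):
  μ^(1)=21; μ^(2)=-4; μ^(3)=-19

((0, 0, 0, 4); (0, 1, 1, 0); (2, 0, 2, 0))


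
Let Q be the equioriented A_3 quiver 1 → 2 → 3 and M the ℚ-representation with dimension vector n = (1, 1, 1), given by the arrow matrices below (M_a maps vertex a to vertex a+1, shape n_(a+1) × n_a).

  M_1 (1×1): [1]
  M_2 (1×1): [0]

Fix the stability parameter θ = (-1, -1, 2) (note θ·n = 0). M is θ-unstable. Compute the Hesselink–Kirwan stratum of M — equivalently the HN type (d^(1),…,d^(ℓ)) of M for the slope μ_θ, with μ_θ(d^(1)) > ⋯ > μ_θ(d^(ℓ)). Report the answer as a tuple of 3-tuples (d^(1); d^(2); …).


Interval decomposition of M: I[1,2], I[3,3].
HN type (ℓ=2): μ^(1)=2; μ^(2)=-1

((0, 0, 1); (1, 1, 0))


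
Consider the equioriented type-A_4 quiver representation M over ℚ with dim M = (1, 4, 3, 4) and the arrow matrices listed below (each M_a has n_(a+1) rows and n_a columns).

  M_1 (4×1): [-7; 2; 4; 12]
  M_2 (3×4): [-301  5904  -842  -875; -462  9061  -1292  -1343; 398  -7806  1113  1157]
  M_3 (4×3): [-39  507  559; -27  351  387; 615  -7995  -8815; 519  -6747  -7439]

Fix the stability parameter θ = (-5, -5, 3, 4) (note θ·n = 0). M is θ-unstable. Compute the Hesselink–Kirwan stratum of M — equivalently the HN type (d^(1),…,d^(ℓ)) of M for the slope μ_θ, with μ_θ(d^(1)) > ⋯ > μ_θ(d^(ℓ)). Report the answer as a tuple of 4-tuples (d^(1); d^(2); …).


Interval decomposition of M: I[1,4], I[2,2], I[2,3]^2, I[4,4]^3.
HN type (ℓ=3): μ^(1)=4; μ^(2)=3; μ^(3)=-5

((0, 0, 0, 4); (0, 0, 3, 0); (1, 4, 0, 0))


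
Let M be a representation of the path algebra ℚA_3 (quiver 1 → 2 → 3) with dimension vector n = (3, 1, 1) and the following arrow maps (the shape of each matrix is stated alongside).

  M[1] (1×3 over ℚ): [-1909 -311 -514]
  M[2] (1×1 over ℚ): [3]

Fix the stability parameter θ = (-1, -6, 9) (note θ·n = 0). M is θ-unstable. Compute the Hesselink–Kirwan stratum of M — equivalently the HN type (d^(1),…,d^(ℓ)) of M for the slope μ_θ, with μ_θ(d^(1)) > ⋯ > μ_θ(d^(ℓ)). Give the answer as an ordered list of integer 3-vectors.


Barcode: M ≅ I[1,1]^2, I[1,3]. HN layers by μ_θ (3 steps, strictly decreasing):
  μ^(1)=9; μ^(2)=-1; μ^(3)=-7/2

((0, 0, 1); (2, 0, 0); (1, 1, 0))


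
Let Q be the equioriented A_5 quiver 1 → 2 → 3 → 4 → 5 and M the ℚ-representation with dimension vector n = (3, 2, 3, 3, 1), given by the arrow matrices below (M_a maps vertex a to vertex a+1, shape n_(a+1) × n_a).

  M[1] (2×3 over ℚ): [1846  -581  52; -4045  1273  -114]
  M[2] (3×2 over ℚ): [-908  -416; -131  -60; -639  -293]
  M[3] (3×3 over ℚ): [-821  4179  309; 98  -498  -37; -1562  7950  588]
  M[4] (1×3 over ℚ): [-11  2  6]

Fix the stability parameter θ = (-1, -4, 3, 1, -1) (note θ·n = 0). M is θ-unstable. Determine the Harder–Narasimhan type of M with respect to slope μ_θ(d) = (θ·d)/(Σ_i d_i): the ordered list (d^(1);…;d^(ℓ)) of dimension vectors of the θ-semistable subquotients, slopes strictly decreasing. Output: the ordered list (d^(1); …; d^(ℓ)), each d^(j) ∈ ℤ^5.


Interval decomposition of M: I[1,1], I[1,4], I[1,5], I[3,3], I[4,4].
HN type (ℓ=5): μ^(1)=3; μ^(2)=2; μ^(3)=1; μ^(4)=-1; μ^(5)=-5/2

((0, 0, 1, 0, 0); (0, 0, 1, 1, 0); (0, 0, 1, 2, 1); (1, 0, 0, 0, 0); (2, 2, 0, 0, 0))


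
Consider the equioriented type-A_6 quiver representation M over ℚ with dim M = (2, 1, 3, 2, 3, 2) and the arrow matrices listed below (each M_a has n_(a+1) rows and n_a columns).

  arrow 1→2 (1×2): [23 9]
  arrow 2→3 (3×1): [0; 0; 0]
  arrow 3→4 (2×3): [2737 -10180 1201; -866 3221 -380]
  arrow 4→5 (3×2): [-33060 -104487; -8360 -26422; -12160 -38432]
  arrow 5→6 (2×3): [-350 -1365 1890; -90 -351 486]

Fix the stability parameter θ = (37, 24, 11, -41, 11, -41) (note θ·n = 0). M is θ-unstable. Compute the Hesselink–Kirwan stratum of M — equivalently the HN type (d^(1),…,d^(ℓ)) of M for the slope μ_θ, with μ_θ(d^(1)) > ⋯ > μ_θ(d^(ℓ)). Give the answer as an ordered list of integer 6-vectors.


Interval decomposition of M: I[1,1], I[1,2], I[3,3], I[3,4], I[3,5], I[5,5], I[5,6], I[6,6].
HN type (ℓ=5): μ^(1)=37; μ^(2)=61/2; μ^(3)=11; μ^(4)=-15; μ^(5)=-41

((1, 0, 0, 0, 0, 0); (1, 1, 0, 0, 0, 0); (0, 0, 1, 0, 2, 0); (0, 0, 2, 2, 1, 1); (0, 0, 0, 0, 0, 1))


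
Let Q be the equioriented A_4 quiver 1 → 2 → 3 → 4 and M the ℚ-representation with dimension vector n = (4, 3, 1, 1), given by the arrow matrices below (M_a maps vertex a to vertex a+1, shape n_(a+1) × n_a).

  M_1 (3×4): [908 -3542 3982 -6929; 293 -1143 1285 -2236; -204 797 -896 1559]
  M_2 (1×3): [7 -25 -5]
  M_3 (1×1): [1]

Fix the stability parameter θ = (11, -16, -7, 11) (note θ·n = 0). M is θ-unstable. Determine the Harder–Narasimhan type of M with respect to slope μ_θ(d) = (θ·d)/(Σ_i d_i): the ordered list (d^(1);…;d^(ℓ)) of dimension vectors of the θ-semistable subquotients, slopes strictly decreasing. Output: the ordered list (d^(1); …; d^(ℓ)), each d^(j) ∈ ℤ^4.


Interval decomposition of M: I[1,1], I[1,2]^2, I[1,4].
HN type (ℓ=3): μ^(1)=11; μ^(2)=-5/2; μ^(3)=-4

((1, 0, 0, 1); (2, 2, 0, 0); (1, 1, 1, 0))


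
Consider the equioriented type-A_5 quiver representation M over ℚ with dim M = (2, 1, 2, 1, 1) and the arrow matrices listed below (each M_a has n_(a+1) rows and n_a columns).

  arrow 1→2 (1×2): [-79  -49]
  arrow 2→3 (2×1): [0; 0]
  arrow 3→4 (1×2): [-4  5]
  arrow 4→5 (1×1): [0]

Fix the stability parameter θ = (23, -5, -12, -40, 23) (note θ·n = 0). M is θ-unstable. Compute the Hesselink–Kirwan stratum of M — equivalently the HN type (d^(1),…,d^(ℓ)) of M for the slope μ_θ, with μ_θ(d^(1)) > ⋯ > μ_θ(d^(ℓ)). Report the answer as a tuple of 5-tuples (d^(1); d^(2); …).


Via rank(M_{q-1}∘⋯∘M_p): M ≅ I[1,1], I[1,2], I[3,3], I[3,4], I[5,5].
μ_θ-semistable layers: μ^(1)=23; μ^(2)=9; μ^(3)=-12; μ^(4)=-26

((1, 0, 0, 0, 1); (1, 1, 0, 0, 0); (0, 0, 1, 0, 0); (0, 0, 1, 1, 0))


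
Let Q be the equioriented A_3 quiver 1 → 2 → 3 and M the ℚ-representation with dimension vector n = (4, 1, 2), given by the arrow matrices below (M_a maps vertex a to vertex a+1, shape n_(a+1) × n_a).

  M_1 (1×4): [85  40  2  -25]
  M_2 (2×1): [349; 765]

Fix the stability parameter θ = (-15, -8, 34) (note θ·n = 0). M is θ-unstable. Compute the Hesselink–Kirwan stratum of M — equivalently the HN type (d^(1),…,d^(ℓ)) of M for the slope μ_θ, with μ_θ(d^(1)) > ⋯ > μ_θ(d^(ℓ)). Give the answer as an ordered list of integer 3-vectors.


Barcode: M ≅ I[1,1]^3, I[1,3], I[3,3]. HN layers by μ_θ (3 steps, strictly decreasing):
  μ^(1)=34; μ^(2)=-8; μ^(3)=-15

((0, 0, 2); (0, 1, 0); (4, 0, 0))


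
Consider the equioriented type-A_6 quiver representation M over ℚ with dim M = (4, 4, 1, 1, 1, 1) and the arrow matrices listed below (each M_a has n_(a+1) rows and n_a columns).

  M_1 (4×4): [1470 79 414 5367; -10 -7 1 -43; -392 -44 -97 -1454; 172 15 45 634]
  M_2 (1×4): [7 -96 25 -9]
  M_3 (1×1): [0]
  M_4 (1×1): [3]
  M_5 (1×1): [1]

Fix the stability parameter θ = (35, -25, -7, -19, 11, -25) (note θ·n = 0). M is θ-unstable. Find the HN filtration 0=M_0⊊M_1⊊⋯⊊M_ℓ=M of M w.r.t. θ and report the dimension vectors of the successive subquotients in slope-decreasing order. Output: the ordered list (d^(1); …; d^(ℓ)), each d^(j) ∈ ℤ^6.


Interval decomposition of M: I[1,2]^3, I[1,3], I[4,6].
HN type (ℓ=4): μ^(1)=5; μ^(2)=1; μ^(3)=-7; μ^(4)=-19

((3, 3, 0, 0, 0, 0); (1, 1, 1, 0, 0, 0); (0, 0, 0, 0, 1, 1); (0, 0, 0, 1, 0, 0))


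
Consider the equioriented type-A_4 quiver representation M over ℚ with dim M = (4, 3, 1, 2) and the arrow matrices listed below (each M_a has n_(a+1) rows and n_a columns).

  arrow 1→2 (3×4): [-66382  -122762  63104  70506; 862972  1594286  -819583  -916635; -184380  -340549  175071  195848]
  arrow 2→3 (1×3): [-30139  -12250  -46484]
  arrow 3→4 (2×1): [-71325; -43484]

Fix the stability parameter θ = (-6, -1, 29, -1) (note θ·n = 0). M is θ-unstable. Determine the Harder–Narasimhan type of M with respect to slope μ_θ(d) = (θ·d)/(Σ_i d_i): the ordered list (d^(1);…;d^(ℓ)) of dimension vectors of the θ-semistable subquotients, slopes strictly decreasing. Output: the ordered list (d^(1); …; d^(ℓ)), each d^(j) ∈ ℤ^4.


Via rank(M_{q-1}∘⋯∘M_p): M ≅ I[1,1], I[1,2]^2, I[1,4], I[4,4].
μ_θ-semistable layers: μ^(1)=14; μ^(2)=-1; μ^(3)=-6

((0, 0, 1, 1); (0, 3, 0, 1); (4, 0, 0, 0))


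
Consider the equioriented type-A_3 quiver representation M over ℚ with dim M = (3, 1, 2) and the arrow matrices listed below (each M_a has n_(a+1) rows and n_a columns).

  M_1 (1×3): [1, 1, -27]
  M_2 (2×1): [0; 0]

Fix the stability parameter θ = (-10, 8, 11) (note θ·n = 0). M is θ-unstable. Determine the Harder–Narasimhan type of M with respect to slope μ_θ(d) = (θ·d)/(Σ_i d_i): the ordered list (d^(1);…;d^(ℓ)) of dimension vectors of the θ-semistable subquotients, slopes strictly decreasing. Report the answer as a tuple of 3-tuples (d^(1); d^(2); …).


Via rank(M_{q-1}∘⋯∘M_p): M ≅ I[1,1]^2, I[1,2], I[3,3]^2.
μ_θ-semistable layers: μ^(1)=11; μ^(2)=8; μ^(3)=-10

((0, 0, 2); (0, 1, 0); (3, 0, 0))


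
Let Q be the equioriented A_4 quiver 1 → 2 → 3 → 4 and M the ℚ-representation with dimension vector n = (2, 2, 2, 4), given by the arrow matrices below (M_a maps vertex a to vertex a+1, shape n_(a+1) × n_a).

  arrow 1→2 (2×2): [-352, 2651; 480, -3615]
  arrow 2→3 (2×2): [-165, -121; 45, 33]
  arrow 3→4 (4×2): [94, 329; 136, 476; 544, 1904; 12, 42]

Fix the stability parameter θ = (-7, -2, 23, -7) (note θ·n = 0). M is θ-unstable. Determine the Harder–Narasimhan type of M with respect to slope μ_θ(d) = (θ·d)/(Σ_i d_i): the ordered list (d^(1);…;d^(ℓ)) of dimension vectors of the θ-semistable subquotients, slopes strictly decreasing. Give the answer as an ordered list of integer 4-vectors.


Barcode: M ≅ I[1,1], I[1,2], I[2,4], I[3,3], I[4,4]^3. HN layers by μ_θ (4 steps, strictly decreasing):
  μ^(1)=23; μ^(2)=8; μ^(3)=-2; μ^(4)=-7

((0, 0, 1, 0); (0, 0, 1, 1); (0, 2, 0, 0); (2, 0, 0, 3))
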